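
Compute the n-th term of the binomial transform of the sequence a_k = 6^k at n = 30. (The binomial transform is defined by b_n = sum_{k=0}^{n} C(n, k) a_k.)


With a_k = 6^k, b_n = sum_{k=0}^{n} C(n, k) 6^k = (1 + 6)^n by the binomial theorem.
For n = 30: (1 + 6)^30 = 7^30 = 22539340290692258087863249.

22539340290692258087863249


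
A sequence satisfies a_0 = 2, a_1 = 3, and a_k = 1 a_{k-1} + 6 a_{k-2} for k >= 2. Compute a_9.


The characteristic equation is t^2 - 1 t - 6 = 0, with roots r_1 = 3 and r_2 = -2 (so c_1 = r_1 + r_2, c_2 = -r_1 r_2 as required).
One can use the closed form a_n = A r_1^n + B r_2^n, but direct iteration is more reliable:
a_0 = 2, a_1 = 3, a_2 = 15, a_3 = 33, a_4 = 123, a_5 = 321, a_6 = 1059, a_7 = 2985, a_8 = 9339, a_9 = 27249.
So a_9 = 27249.

27249


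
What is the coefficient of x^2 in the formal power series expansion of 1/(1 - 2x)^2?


The general identity 1/(1 - c x)^r = sum_{k>=0} c^k C(k + r - 1, r - 1) x^k follows by substituting y = c x into 1/(1 - y)^r = sum_{k>=0} C(k + r - 1, r - 1) y^k.
For c = 2, r = 2, k = 2:
2^2 * C(3, 1) = 4 * 3 = 12.

12


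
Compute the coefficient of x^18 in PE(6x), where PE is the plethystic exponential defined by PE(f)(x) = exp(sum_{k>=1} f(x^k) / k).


With f(x) = 6x, the exponent is sum_{k>=1} 6 x^k / k = 6 * (-ln(1 - x)). Exponentiating:
PE(6x) = exp(-6 ln(1 - x)) = 1/(1 - x)^6.
By the negative binomial expansion, [x^n] 1/(1 - x)^6 = C(n + 5, 5).
For n = 18: C(23, 5) = 33649.

33649


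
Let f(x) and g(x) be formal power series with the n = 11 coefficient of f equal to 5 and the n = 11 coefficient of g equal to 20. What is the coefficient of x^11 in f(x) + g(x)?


Addition of formal power series is termwise.
The coefficient of x^11 in f + g = 5 + 20
= 25

25


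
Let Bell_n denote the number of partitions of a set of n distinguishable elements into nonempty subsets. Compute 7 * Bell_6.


Bell_6 can be computed from the Bell triangle or from Dobinski's identity Bell_n = (1/e) * sum_{k>=0} k^n / k!.
Computing Bell_6 = 203.
Then 7 * 203 = 1421.

1421


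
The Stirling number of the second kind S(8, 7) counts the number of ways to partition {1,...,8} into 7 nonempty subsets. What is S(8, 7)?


Using the explicit formula S(n,k) = (1/k!) sum_{j=0}^{k} (-1)^(k-j) C(k,j) j^n:
S(8, 7) = 28
Equivalently, S(n,k) is n! times the coefficient of x^n in the EGF (e^x - 1)^k / k!.

28


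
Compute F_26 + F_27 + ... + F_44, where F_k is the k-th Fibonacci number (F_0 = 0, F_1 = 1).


Use the identity sum_{k=0}^{N} F_k = F_{N+2} - 1 (which follows from F_{k+2} - F_{k+1} = F_k). Then
sum_{k=26}^{44} F_k = (F_{46} - 1) - (F_{27} - 1) = F_{46} - F_{27}.
Computing: F_{46} = 1836311903, F_{27} = 196418, so
Sum = 1836311903 - 196418 = 1836115485.

1836115485


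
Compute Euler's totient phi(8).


phi(n) counts integers in [1, n] coprime to n. Using the multiplicative formula phi(n) = n * prod_{p | n} (1 - 1/p):
8 = 2^3, so
phi(8) = 8 * (1 - 1/2) = 4.

4


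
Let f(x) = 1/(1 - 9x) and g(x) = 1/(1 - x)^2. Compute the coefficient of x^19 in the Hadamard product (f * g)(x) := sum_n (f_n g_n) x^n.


f has coefficients f_k = 9^k. For g = 1/(1 - x)^2 the coefficient is g_k = C(k + 1, 1) = k + 1. The Hadamard coefficient is (f * g)_k = 9^k * (k + 1).
For k = 19: 9^19 * 20 = 1350851717672992089 * 20 = 27017034353459841780.

27017034353459841780


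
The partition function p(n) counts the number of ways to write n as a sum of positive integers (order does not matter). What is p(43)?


Using the generating function prod_{k>=1} 1/(1-x^k), we compute p(43).
By dynamic programming over parts 1 through 43:
p(43) = 63261

63261


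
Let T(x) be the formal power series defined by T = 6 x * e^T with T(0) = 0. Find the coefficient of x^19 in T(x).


Apply the Lagrange inversion formula: if T = 6 x * phi(T) with phi(t) = e^t, then
[x^n] T = 6^n * (1/n) [t^(n-1)] phi(t)^n = 6^n * (1/n) [t^(n-1)] e^(n t) = 6^n * (1/n) * n^(n-1) / (n-1)! = 6^n * n^(n-1) / n!.
When c = 1 this is the Cayley count of rooted labeled trees on n vertices, divided by n!.
For n = 19: 6^19 * 19^18 / 19! = 609359740010496 * 104127350297911241532841/121645100408832000 = 7766672725568034822660288264/14889875.

7766672725568034822660288264/14889875


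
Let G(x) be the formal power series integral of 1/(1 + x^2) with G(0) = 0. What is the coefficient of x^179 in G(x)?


1/(1 + x^2) = sum_{j>=0} (-1)^j x^(2j). Integrating termwise with G(0) = 0:
G(x) = sum_{j>=0} (-1)^j x^(2j+1) / (2j+1) = arctan(x).
Only odd powers are nonzero. For x^179 write 179 = 2*89 + 1, giving
(-1)^89 / 179 = -1/179 = -1/179.

-1/179


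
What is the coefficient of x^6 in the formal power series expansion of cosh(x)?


The Maclaurin series is cosh(t) = sum_{m>=0} t^(2m) / (2m)!, so substituting t = x, only even powers of x are nonzero, with coefficient of x^(2m) equal to 1 / (2m)!.
For x^6 the coefficient is 1/6! = 1/720 = 1/720.

1/720


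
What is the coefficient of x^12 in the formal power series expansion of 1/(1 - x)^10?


The negative binomial / multiset identity is
1/(1 - x)^r = sum_{k>=0} C(k + r - 1, r - 1) x^k.
Here r = 10 and k = 12, so the coefficient is
C(12 + 9, 9) = C(21, 9)
= 293930

293930


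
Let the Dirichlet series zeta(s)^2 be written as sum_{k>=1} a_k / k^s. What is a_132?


The Dirichlet convolution of the constant function 1 with itself gives (1 * 1)(k) = sum_{d | k} 1 = d(k), the number of positive divisors of k.
Since zeta(s) = sum_{k>=1} 1/k^s, we have zeta(s)^2 = sum_{k>=1} d(k)/k^s, so a_k = d(k).
For k = 132: the divisors are 1, 2, 3, 4, 6, 11, 12, 22, 33, 44, 66, 132.
Count = 12.

12


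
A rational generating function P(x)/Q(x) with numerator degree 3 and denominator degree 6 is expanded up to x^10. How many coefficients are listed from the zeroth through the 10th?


Expanding up to x^10 gives the coefficients for x^0, x^1, ..., x^10.
That is 10 + 1 = 11 coefficients in total.

11


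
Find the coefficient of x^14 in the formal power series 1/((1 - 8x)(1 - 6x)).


By partial fractions or Cauchy convolution:
The coefficient equals sum_{k=0}^{14} 8^k * 6^(14-k).
= 17357093552128

17357093552128


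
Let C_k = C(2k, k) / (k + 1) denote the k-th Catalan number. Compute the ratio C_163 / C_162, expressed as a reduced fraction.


Using C_k = (2k)! / (k! (k+1)!), the ratio C_{k+1}/C_k simplifies to
C_{k+1}/C_k = [(2k+2)! / ((k+1)! (k+2)!)] * [k! (k+1)! / (2k)!]
 = (2k+2)(2k+1) / ((k+1)(k+2)) = 2(2k+1) / (k+2).
For k = 162: 2(2*162 + 1) / (162 + 2) = 650/164 = 325/82.

325/82


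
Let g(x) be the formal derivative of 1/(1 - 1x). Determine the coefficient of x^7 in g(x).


Differentiate termwise: d/dx sum_{k>=0} 1^k x^k = sum_{k>=1} k 1^k x^(k-1) = sum_{j>=0} (j+1) 1^(j+1) x^j.
Equivalently, d/dx [1/(1 - 1x)] = 1/(1 - 1x)^2.
For j = 7: 8 * 1^8 = 8 * 1 = 8.

8


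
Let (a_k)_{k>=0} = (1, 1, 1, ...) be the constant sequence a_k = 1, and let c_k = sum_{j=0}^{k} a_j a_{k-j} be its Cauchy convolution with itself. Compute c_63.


Since a_j = 1 for all j >= 0, the convolution sum becomes
c_k = sum_{j=0}^{k} 1 * 1 = 1 * (k + 1).
Equivalently, the generating function of (a_k) is 1/(1 - x) and its square is 1/(1 - x)^2 = sum_{k>=0} 1(k + 1) x^k.
For k = 63: 1 * 64 = 64.

64


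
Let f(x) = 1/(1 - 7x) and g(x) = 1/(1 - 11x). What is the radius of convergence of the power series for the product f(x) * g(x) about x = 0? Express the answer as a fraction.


The radius of 1/(1 - 7x) is 1/7 (nearest singularity at x = 1/7), and the radius of 1/(1 - 11x) is 1/11.
The product f(x)*g(x) = 1/((1 - 7x)(1 - 11x)) has singularities at both 1/7 and 1/11, so its radius of convergence is the distance to the nearest one:
min(1/7, 1/11) = 1/11.

1/11


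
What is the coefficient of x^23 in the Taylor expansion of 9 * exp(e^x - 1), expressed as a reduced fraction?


exp(e^x - 1) = sum_{k>=0} Bell_k x^k / k!, where Bell_k is the k-th Bell number.
So the coefficient of x^23 is 9 * Bell_23 / 23!.
Computing: Bell_23 = 44152005855084346 and 23! = 25852016738884976640000, giving
9 * 44152005855084346/25852016738884976640000 = 22076002927542173/1436223152160276480000.

22076002927542173/1436223152160276480000


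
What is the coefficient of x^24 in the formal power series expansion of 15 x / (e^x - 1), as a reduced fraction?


The exponential generating function for Bernoulli numbers is
x / (e^x - 1) = sum_{k>=0} B_k x^k / k!.
So the coefficient of x^24 in 15 x / (e^x - 1) is 15 B_24 / 24!.
Computing: B_24 = -236364091/2730, 24! = 620448401733239439360000, giving
15 * -236364091/2730 / 620448401733239439360000 = -236364091/112921609115449577963520000.

-236364091/112921609115449577963520000


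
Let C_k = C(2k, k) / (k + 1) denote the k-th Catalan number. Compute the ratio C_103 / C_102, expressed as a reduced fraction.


Using C_k = (2k)! / (k! (k+1)!), the ratio C_{k+1}/C_k simplifies to
C_{k+1}/C_k = [(2k+2)! / ((k+1)! (k+2)!)] * [k! (k+1)! / (2k)!]
 = (2k+2)(2k+1) / ((k+1)(k+2)) = 2(2k+1) / (k+2).
For k = 102: 2(2*102 + 1) / (102 + 2) = 410/104 = 205/52.

205/52


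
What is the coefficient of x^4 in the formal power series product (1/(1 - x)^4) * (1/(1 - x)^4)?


Combine the factors: (1/(1 - x)^4) * (1/(1 - x)^4) = 1/(1 - x)^8.
Then use 1/(1 - x)^r = sum_{k>=0} C(k + r - 1, r - 1) x^k with r = 8 and k = 4:
C(11, 7) = 330.

330


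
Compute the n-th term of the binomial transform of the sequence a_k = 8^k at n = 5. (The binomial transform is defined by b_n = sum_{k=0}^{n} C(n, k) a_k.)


With a_k = 8^k, b_n = sum_{k=0}^{n} C(n, k) 8^k = (1 + 8)^n by the binomial theorem.
For n = 5: (1 + 8)^5 = 9^5 = 59049.

59049


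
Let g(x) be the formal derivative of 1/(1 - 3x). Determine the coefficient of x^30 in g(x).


Differentiate termwise: d/dx sum_{k>=0} 3^k x^k = sum_{k>=1} k 3^k x^(k-1) = sum_{j>=0} (j+1) 3^(j+1) x^j.
Equivalently, d/dx [1/(1 - 3x)] = 3/(1 - 3x)^2.
For j = 30: 31 * 3^31 = 31 * 617673396283947 = 19147875284802357.

19147875284802357


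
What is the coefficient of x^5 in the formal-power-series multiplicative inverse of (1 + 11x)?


The inverse is 1/(1 + 11x). Apply the geometric identity 1/(1 - y) = sum_{k>=0} y^k with y = -11x:
1/(1 + 11x) = sum_{k>=0} (-11)^k x^k.
So the coefficient of x^5 is (-11)^5 = -161051.

-161051


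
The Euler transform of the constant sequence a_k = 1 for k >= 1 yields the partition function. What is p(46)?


The Euler transform converts the sequence a_k = 1 into the number of integer partitions.
Using the recurrence or dynamic programming:
p(46) = 105558

105558


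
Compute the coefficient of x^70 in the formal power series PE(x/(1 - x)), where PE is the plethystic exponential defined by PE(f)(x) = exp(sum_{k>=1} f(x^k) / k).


For f(x) = x/(1 - x) we have
sum_{k>=1} f(x^k) / k = sum_{k>=1} (1/k) * x^k / (1 - x^k) = sum_{k, m >= 1} x^(k m) / k,
which after exponentiating simplifies to
PE(x/(1 - x)) = prod_{k>=1} 1 / (1 - x^k).
This is the generating function for the partition function p(n), so the coefficient of x^70 is p(70).
Computing p(70) by dynamic programming over parts 1, 2, ..., 70: p(70) = 4087968.

4087968


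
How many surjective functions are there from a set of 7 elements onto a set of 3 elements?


By inclusion-exclusion on which target elements are missed, the number of surjections from an n-set onto a k-set is
surj(n, k) = sum_{j=0}^{k} (-1)^j C(k, j) (k - j)^n.
Equivalently surj(n, k) = k! * S(n, k), where S(n, k) is the Stirling number of the second kind.
For n = 7, k = 3:
S(7, 3) = 301, so
surj = 3! * 301 = 6 * 301 = 1806.

1806


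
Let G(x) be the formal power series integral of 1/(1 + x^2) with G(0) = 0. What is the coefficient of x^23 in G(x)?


1/(1 + x^2) = sum_{j>=0} (-1)^j x^(2j). Integrating termwise with G(0) = 0:
G(x) = sum_{j>=0} (-1)^j x^(2j+1) / (2j+1) = arctan(x).
Only odd powers are nonzero. For x^23 write 23 = 2*11 + 1, giving
(-1)^11 / 23 = -1/23 = -1/23.

-1/23


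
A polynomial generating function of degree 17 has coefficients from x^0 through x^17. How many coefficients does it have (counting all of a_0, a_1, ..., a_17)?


A polynomial of degree 17 takes the form a_0 + a_1 x + ... + a_17 x^17.
The number of coefficients is 17 + 1 = 18.

18


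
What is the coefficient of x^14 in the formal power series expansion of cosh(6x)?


The Maclaurin series is cosh(t) = sum_{m>=0} t^(2m) / (2m)!, so substituting t = 6x, only even powers of x are nonzero, with coefficient of x^(2m) equal to 6^(2m) / (2m)!.
For x^14 the coefficient is 6^14/14! = 78364164096/87178291200 = 157464/175175.

157464/175175


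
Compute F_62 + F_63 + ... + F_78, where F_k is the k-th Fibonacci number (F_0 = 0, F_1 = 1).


Use the identity sum_{k=0}^{N} F_k = F_{N+2} - 1 (which follows from F_{k+2} - F_{k+1} = F_k). Then
sum_{k=62}^{78} F_k = (F_{80} - 1) - (F_{63} - 1) = F_{80} - F_{63}.
Computing: F_{80} = 23416728348467685, F_{63} = 6557470319842, so
Sum = 23416728348467685 - 6557470319842 = 23410170878147843.

23410170878147843


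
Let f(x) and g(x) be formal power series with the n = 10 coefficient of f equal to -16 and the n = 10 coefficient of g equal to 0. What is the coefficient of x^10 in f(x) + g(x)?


Addition of formal power series is termwise.
The coefficient of x^10 in f + g = -16 + 0
= -16

-16


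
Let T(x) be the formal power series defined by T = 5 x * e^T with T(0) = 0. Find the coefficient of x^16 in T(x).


Apply the Lagrange inversion formula: if T = 5 x * phi(T) with phi(t) = e^t, then
[x^n] T = 5^n * (1/n) [t^(n-1)] phi(t)^n = 5^n * (1/n) [t^(n-1)] e^(n t) = 5^n * (1/n) * n^(n-1) / (n-1)! = 5^n * n^(n-1) / n!.
When c = 1 this is the Cayley count of rooted labeled trees on n vertices, divided by n!.
For n = 16: 5^16 * 16^15 / 16! = 152587890625 * 1152921504606846976/20922789888000 = 42949672960000000000000/5108103.

42949672960000000000000/5108103


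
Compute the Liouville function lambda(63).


The Liouville function is lambda(k) = (-1)^Omega(k), where Omega(k) counts the prime factors of k with multiplicity.
Factoring: 63 = 3 * 3 * 7, so Omega(63) = 3.
lambda(63) = (-1)^3 = -1.

-1


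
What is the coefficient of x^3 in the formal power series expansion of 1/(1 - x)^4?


The negative binomial / multiset identity is
1/(1 - x)^r = sum_{k>=0} C(k + r - 1, r - 1) x^k.
Here r = 4 and k = 3, so the coefficient is
C(3 + 3, 3) = C(6, 3)
= 20

20


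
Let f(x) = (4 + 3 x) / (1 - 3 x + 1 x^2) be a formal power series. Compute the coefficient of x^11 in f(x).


Write f(x) = sum_{k>=0} a_k x^k. Multiplying both sides by 1 - 3 x + 1 x^2 gives
(1 - 3 x + 1 x^2) sum_{k>=0} a_k x^k = 4 + 3 x.
Matching coefficients:
 x^0: a_0 = 4
 x^1: a_1 - 3 a_0 = 3  =>  a_1 = 3*4 + 3 = 15
 x^k (k >= 2): a_k = 3 a_{k-1} - 1 a_{k-2}.
Iterating: a_2 = 41, a_3 = 108, a_4 = 283, a_5 = 741, a_6 = 1940, a_7 = 5079, a_8 = 13297, a_9 = 34812, a_10 = 91139, a_11 = 238605.
So the coefficient of x^11 is 238605.

238605


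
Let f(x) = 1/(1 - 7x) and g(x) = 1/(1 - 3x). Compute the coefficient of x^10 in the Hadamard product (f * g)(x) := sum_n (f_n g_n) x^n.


f has coefficients f_k = 7^k and g has coefficients g_k = 3^k, so the Hadamard product has coefficient (f*g)_k = 7^k * 3^k = 21^k.
For k = 10: 21^10 = 16679880978201.

16679880978201


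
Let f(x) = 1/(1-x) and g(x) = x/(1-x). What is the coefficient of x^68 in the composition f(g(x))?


First simplify the composition: f(g(x)) = 1/(1 - x/(1-x)) = (1-x)/((1-x) - x) = (1-x)/(1-2x).
Now extract the coefficient. Write (1-x)/(1-2x) = 1/(1-2x) - x/(1-2x).
The coefficient of x^n in 1/(1-2x) is 2^n, and in x/(1-2x) is 2^(n-1) (for n >= 1).
So the coefficient of x^68 is 2^68 - 2^67 = 295147905179352825856 - 147573952589676412928 = 147573952589676412928.

147573952589676412928


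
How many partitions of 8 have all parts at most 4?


Using the generating function (1-x)^(-1)(1-x^2)^(-1)...(1-x^4)^(-1),
the coefficient of x^8 counts these restricted partitions.
Result = 15

15


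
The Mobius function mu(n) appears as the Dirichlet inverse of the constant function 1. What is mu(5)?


5 = 5 (all distinct primes).
mu(5) = (-1)^1 = -1

-1


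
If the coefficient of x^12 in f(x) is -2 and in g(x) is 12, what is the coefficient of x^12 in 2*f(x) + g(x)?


Scalar multiplication scales coefficients: 2 * -2 = -4.
Then add the g coefficient: -4 + 12
= 8

8


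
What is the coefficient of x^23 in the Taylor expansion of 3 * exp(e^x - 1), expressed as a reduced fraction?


exp(e^x - 1) = sum_{k>=0} Bell_k x^k / k!, where Bell_k is the k-th Bell number.
So the coefficient of x^23 is 3 * Bell_23 / 23!.
Computing: Bell_23 = 44152005855084346 and 23! = 25852016738884976640000, giving
3 * 44152005855084346/25852016738884976640000 = 22076002927542173/4308669456480829440000.

22076002927542173/4308669456480829440000


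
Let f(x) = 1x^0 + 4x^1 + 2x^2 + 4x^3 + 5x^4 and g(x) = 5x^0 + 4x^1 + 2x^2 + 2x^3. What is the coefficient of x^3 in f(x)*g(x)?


Cauchy product at x^3:
1*2 + 4*2 + 2*4 + 4*5
= 38

38


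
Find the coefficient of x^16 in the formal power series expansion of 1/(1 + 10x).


Write 1/(1 + c x) = 1/(1 - (-c) x) and apply the geometric-series identity
1/(1 - y) = sum_{k>=0} y^k to get 1/(1 + c x) = sum_{k>=0} (-c)^k x^k.
So the coefficient of x^k is (-c)^k = (-1)^k * c^k.
Here c = 10 and k = 16:
(-10)^16 = 1 * 10000000000000000 = 10000000000000000

10000000000000000


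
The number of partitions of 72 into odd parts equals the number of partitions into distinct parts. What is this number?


Computing partitions of 72 into odd parts (1, 3, 5, ...):
Using the generating function prod_{k>=0} 1/(1-x^(2k+1)),
the count is 36352

36352


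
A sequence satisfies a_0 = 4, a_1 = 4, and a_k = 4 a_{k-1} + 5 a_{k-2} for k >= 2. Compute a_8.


The characteristic equation is t^2 - 4 t - 5 = 0, with roots r_1 = 5 and r_2 = -1 (so c_1 = r_1 + r_2, c_2 = -r_1 r_2 as required).
One can use the closed form a_n = A r_1^n + B r_2^n, but direct iteration is more reliable:
a_0 = 4, a_1 = 4, a_2 = 36, a_3 = 164, a_4 = 836, a_5 = 4164, a_6 = 20836, a_7 = 104164, a_8 = 520836.
So a_8 = 520836.

520836


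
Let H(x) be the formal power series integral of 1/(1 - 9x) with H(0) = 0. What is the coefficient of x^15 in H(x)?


1/(1 - 9x) = sum_{k>=0} 9^k x^k. Integrating termwise with H(0) = 0:
H(x) = sum_{k>=0} 9^k x^(k+1) / (k+1) = sum_{m>=1} 9^(m-1) x^m / m.
For m = 15: 9^14/15 = 22876792454961/15 = 7625597484987/5.

7625597484987/5


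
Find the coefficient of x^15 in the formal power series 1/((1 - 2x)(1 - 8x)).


By partial fractions or Cauchy convolution:
The coefficient equals sum_{k=0}^{15} 2^k * 8^(15-k).
= 46912496107520

46912496107520


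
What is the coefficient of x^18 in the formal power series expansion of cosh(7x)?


The Maclaurin series is cosh(t) = sum_{m>=0} t^(2m) / (2m)!, so substituting t = 7x, only even powers of x are nonzero, with coefficient of x^(2m) equal to 7^(2m) / (2m)!.
For x^18 the coefficient is 7^18/18! = 1628413597910449/6402373705728000 = 33232930569601/130660687872000.

33232930569601/130660687872000


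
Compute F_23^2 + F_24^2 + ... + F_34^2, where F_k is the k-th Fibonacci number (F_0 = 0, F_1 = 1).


There is a standard identity sum_{k=0}^{N} F_k^2 = F_N * F_{N+1} (proved inductively from the telescoping relation F_k^2 = F_k F_{k+1} - F_{k-1} F_k). Then
sum_{k=23}^{34} F_k^2 = F_34 F_35 - F_22 F_23.
Computing: F_34 = 5702887, F_35 = 9227465, F_22 = 17711, F_23 = 28657.
Sum = 5702887 * 9227465 - 17711 * 28657 = 52622682647328.

52622682647328


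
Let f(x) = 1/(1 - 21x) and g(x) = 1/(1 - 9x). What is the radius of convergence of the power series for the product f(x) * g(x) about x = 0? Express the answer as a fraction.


The radius of 1/(1 - 21x) is 1/21 (nearest singularity at x = 1/21), and the radius of 1/(1 - 9x) is 1/9.
The product f(x)*g(x) = 1/((1 - 21x)(1 - 9x)) has singularities at both 1/21 and 1/9, so its radius of convergence is the distance to the nearest one:
min(1/21, 1/9) = 1/21.

1/21


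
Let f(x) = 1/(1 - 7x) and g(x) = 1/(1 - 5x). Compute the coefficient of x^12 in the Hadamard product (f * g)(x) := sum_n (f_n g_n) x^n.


f has coefficients f_k = 7^k and g has coefficients g_k = 5^k, so the Hadamard product has coefficient (f*g)_k = 7^k * 5^k = 35^k.
For k = 12: 35^12 = 3379220508056640625.

3379220508056640625


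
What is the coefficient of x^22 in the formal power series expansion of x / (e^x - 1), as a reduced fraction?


The exponential generating function for Bernoulli numbers is
x / (e^x - 1) = sum_{k>=0} B_k x^k / k!.
So the coefficient of x^22 in x / (e^x - 1) is B_22 / 22!.
Computing: B_22 = 854513/138, 22! = 1124000727777607680000, giving
854513/138 / 1124000727777607680000 = 77683/14101100039391805440000.

77683/14101100039391805440000


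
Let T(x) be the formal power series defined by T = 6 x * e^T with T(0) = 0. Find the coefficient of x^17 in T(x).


Apply the Lagrange inversion formula: if T = 6 x * phi(T) with phi(t) = e^t, then
[x^n] T = 6^n * (1/n) [t^(n-1)] phi(t)^n = 6^n * (1/n) [t^(n-1)] e^(n t) = 6^n * (1/n) * n^(n-1) / (n-1)! = 6^n * n^(n-1) / n!.
When c = 1 this is the Cayley count of rooted labeled trees on n vertices, divided by n!.
For n = 17: 6^17 * 17^16 / 17! = 16926659444736 * 48661191875666868481/355687428096000 = 2028278625223237353130284/875875.

2028278625223237353130284/875875


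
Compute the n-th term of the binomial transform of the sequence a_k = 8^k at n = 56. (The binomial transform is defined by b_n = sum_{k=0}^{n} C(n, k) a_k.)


With a_k = 8^k, b_n = sum_{k=0}^{n} C(n, k) 8^k = (1 + 8)^n by the binomial theorem.
For n = 56: (1 + 8)^56 = 9^56 = 273892744995340833777347939263771534786080723599733441.

273892744995340833777347939263771534786080723599733441


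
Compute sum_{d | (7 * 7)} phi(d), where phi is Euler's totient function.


First, 7 * 7 = 49. One classical identity is sum_{d | n} phi(d) = n (each k in [1, n] has a unique gcd with n, and among the k's with gcd(k, n) = n/d there are phi(d) of them). So the sum equals 49. We also verify directly:
Divisors of 49: 1, 7, 49.
phi values: 1, 6, 42.
Sum = 49.

49


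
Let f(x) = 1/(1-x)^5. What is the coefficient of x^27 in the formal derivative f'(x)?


Differentiate: d/dx [ 1/(1-x)^r ] = r / (1-x)^(r+1).
Here r = 5, so f'(x) = 5 / (1-x)^6.
The expansion of 1/(1-x)^(r+1) has coefficient of x^n equal to C(n+r, r).
So the coefficient of x^27 in f'(x) is
5 * C(32, 5) = 5 * 201376 = 1006880

1006880


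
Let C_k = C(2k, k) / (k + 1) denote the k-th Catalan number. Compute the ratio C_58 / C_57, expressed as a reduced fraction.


Using C_k = (2k)! / (k! (k+1)!), the ratio C_{k+1}/C_k simplifies to
C_{k+1}/C_k = [(2k+2)! / ((k+1)! (k+2)!)] * [k! (k+1)! / (2k)!]
 = (2k+2)(2k+1) / ((k+1)(k+2)) = 2(2k+1) / (k+2).
For k = 57: 2(2*57 + 1) / (57 + 2) = 230/59 = 230/59.

230/59


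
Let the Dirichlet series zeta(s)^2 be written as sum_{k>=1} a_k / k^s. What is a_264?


The Dirichlet convolution of the constant function 1 with itself gives (1 * 1)(k) = sum_{d | k} 1 = d(k), the number of positive divisors of k.
Since zeta(s) = sum_{k>=1} 1/k^s, we have zeta(s)^2 = sum_{k>=1} d(k)/k^s, so a_k = d(k).
For k = 264: the divisors are 1, 2, 3, 4, 6, 8, 11, 12, 22, 24, 33, 44, 66, 88, 132, 264.
Count = 16.

16


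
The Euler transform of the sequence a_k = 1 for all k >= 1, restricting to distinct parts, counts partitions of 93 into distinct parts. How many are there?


Partitions of 93 into distinct parts can be computed via generating function.
Product (1+x)(1+x^2)(1+x^3)...
The coefficient of x^93 = 245920

245920


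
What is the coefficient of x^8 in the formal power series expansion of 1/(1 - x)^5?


The expansion 1/(1 - x)^r = sum_{k>=0} C(k + r - 1, r - 1) x^k follows from the multiset / negative-binomial theorem (or from repeated differentiation of the geometric series).
For r = 5 and k = 8:
C(12, 4) = 479001600 / (24 * 40320) = 495.

495


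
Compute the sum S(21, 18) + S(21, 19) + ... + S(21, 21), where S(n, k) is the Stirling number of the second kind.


By definition, S(n, k) counts partitions of an n-set into exactly k nonempty blocks.
Computing row n = 21 for k = 18..21:
S(21, k): 1023435, 19285, 210, 1
Sum = 1042931.

1042931


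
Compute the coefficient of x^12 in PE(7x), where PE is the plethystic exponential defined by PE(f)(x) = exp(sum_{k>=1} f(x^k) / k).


With f(x) = 7x, the exponent is sum_{k>=1} 7 x^k / k = 7 * (-ln(1 - x)). Exponentiating:
PE(7x) = exp(-7 ln(1 - x)) = 1/(1 - x)^7.
By the negative binomial expansion, [x^n] 1/(1 - x)^7 = C(n + 6, 6).
For n = 12: C(18, 6) = 18564.

18564


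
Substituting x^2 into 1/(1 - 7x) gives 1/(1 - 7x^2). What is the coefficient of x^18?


The coefficient of x^(2m) in 1/(1 - 7x^2) is 7^m.
With n = 18 = 2*9, the coefficient is 7^9 = 40353607.

40353607


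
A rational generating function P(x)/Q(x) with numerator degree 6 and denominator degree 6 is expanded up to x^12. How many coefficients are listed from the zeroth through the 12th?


Expanding up to x^12 gives the coefficients for x^0, x^1, ..., x^12.
That is 12 + 1 = 13 coefficients in total.

13


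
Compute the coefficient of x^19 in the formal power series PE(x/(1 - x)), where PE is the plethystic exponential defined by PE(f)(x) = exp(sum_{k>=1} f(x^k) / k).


For f(x) = x/(1 - x) we have
sum_{k>=1} f(x^k) / k = sum_{k>=1} (1/k) * x^k / (1 - x^k) = sum_{k, m >= 1} x^(k m) / k,
which after exponentiating simplifies to
PE(x/(1 - x)) = prod_{k>=1} 1 / (1 - x^k).
This is the generating function for the partition function p(n), so the coefficient of x^19 is p(19).
Computing p(19) by dynamic programming over parts 1, 2, ..., 19: p(19) = 490.

490


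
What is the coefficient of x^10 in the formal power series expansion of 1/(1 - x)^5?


The negative binomial / multiset identity is
1/(1 - x)^r = sum_{k>=0} C(k + r - 1, r - 1) x^k.
Here r = 5 and k = 10, so the coefficient is
C(10 + 4, 4) = C(14, 4)
= 1001

1001


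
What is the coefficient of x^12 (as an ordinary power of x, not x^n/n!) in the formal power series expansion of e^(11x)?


The exponential series is e^y = sum_{k>=0} y^k / k!. Substituting y = 11x gives
e^(11x) = sum_{k>=0} 11^k x^k / k!.
So the coefficient of x^n is a^n/n! with a = 11, n = 12:
11^12 / 12! = 3138428376721/479001600 = 285311670611/43545600

285311670611/43545600


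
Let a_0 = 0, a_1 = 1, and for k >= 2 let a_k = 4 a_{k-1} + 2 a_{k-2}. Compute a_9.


Iterating the recurrence forward:
a_0 = 0
a_1 = 1
a_2 = 4*1 + 2*0 = 4
a_3 = 4*4 + 2*1 = 18
a_4 = 4*18 + 2*4 = 80
a_5 = 4*80 + 2*18 = 356
a_6 = 4*356 + 2*80 = 1584
a_7 = 4*1584 + 2*356 = 7048
a_8 = 4*7048 + 2*1584 = 31360
a_9 = 4*31360 + 2*7048 = 139536
So a_9 = 139536.

139536


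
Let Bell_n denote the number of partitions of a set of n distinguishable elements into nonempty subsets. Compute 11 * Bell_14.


Bell_14 can be computed from the Bell triangle or from Dobinski's identity Bell_n = (1/e) * sum_{k>=0} k^n / k!.
Computing Bell_14 = 190899322.
Then 11 * 190899322 = 2099892542.

2099892542


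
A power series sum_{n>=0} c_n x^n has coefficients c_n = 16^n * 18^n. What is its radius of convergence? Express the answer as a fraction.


By the root test (Cauchy-Hadamard), the radius is R = 1 / limsup_n |c_n|^(1/n).
Here |c_n|^(1/n) = (16^n * 18^n)^(1/n) = 16 * 18 = 288 for all n.
So R = 1/288 = 1/288.

1/288


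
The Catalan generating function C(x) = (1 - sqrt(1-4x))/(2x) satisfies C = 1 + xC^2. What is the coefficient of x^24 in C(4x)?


Substituting x -> 4x scales the n-th coefficient by 4^n, so [x^24] C(4x) = 4^24 * C_24.
C_24 = C(2*24, 24)/(25) = 32247603683100/25 = 1289904147324.
So 4^24 * 1289904147324 = 281474976710656 * 1289904147324 = 363075739827001485944684544.

363075739827001485944684544


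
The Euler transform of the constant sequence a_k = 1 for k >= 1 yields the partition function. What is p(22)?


The Euler transform converts the sequence a_k = 1 into the number of integer partitions.
Using the recurrence or dynamic programming:
p(22) = 1002

1002


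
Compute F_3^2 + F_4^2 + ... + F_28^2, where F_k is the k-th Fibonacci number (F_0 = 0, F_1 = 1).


There is a standard identity sum_{k=0}^{N} F_k^2 = F_N * F_{N+1} (proved inductively from the telescoping relation F_k^2 = F_k F_{k+1} - F_{k-1} F_k). Then
sum_{k=3}^{28} F_k^2 = F_28 F_29 - F_2 F_3.
Computing: F_28 = 317811, F_29 = 514229, F_2 = 1, F_3 = 2.
Sum = 317811 * 514229 - 1 * 2 = 163427632717.

163427632717


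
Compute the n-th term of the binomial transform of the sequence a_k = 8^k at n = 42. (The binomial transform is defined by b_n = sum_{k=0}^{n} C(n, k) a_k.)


With a_k = 8^k, b_n = sum_{k=0}^{n} C(n, k) 8^k = (1 + 8)^n by the binomial theorem.
For n = 42: (1 + 8)^42 = 9^42 = 11972515182562019788602740026717047105681.

11972515182562019788602740026717047105681


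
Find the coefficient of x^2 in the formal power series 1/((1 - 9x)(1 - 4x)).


By partial fractions or Cauchy convolution:
The coefficient equals sum_{k=0}^{2} 9^k * 4^(2-k).
= 133

133


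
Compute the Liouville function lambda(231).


The Liouville function is lambda(k) = (-1)^Omega(k), where Omega(k) counts the prime factors of k with multiplicity.
Factoring: 231 = 3 * 7 * 11, so Omega(231) = 3.
lambda(231) = (-1)^3 = -1.

-1


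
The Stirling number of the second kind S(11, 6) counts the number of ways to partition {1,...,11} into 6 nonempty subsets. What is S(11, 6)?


Using the explicit formula S(n,k) = (1/k!) sum_{j=0}^{k} (-1)^(k-j) C(k,j) j^n:
S(11, 6) = 179487
Equivalently, S(n,k) is n! times the coefficient of x^n in the EGF (e^x - 1)^k / k!.

179487


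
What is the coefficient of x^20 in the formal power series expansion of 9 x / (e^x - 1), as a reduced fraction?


The exponential generating function for Bernoulli numbers is
x / (e^x - 1) = sum_{k>=0} B_k x^k / k!.
So the coefficient of x^20 in 9 x / (e^x - 1) is 9 B_20 / 20!.
Computing: B_20 = -174611/330, 20! = 2432902008176640000, giving
9 * -174611/330 / 2432902008176640000 = -174611/89206406966476800000.

-174611/89206406966476800000


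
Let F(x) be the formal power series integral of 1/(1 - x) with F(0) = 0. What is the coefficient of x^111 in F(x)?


1/(1 - x) = sum_{k>=0} x^k. Integrating termwise and using F(0) = 0 gives
F(x) = sum_{k>=0} x^(k+1) / (k+1) = sum_{m>=1} x^m / m = -ln(1 - x).
So the coefficient of x^111 is 1/111 = 1/111.

1/111


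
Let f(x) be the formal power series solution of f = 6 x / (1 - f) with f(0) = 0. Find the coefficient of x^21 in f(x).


Apply Lagrange inversion: f = 6 x * phi(f) with phi(t) = 1/(1 - t), so
[x^n] f = 6^n * (1/n) [t^(n-1)] phi(t)^n = 6^n * (1/n) [t^(n-1)] (1 - t)^(-n) = 6^n * (1/n) C(2n - 2, n - 1) = 6^n * C_{n-1}.
For n = 21: C_20 = C(40, 20) / 21 = 137846528820/21 = 6564120420.
With the 6^21 = 21936950640377856 factor, the coefficient is 21936950640377856 * 6564120420 = 143996785651036361085419520.

143996785651036361085419520


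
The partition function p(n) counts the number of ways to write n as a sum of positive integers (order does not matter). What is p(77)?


Using the generating function prod_{k>=1} 1/(1-x^k), we compute p(77).
By dynamic programming over parts 1 through 77:
p(77) = 10619863

10619863


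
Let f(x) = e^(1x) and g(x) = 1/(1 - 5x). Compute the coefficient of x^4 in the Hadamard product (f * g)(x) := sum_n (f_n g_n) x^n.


Expanding: f_k = 1^k/k! (from e^(1x)) and g_k = 5^k (from 1/(1 - 5x)). So the Hadamard coefficient (f * g)_k = 1^k 5^k / k! = (5)^k / k!.
For k = 4: 5^4/4! = 625/24 = 625/24.

625/24


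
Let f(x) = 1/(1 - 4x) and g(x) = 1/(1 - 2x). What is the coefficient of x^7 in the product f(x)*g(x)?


The coefficient of x^n in f*g is the Cauchy product: sum_{k=0}^{n} a^k * b^(n-k).
With a=4, b=2, n=7:
sum_{k=0}^{7} 4^k * 2^(7-k)
= 32640

32640


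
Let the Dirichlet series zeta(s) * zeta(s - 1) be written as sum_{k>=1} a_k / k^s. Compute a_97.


Convolution gives a_k = sum_{d | k} d * 1 = sum_{d | k} d = sigma(k), the sum of positive divisors of k.
For k = 97, the divisors are 1, 97, so
sigma(97) = 1 + 97 = 98.

98


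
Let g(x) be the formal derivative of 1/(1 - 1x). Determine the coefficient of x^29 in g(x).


Differentiate termwise: d/dx sum_{k>=0} 1^k x^k = sum_{k>=1} k 1^k x^(k-1) = sum_{j>=0} (j+1) 1^(j+1) x^j.
Equivalently, d/dx [1/(1 - 1x)] = 1/(1 - 1x)^2.
For j = 29: 30 * 1^30 = 30 * 1 = 30.

30


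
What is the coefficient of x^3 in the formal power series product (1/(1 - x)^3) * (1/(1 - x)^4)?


Combine the factors: (1/(1 - x)^3) * (1/(1 - x)^4) = 1/(1 - x)^7.
Then use 1/(1 - x)^r = sum_{k>=0} C(k + r - 1, r - 1) x^k with r = 7 and k = 3:
C(9, 6) = 84.

84


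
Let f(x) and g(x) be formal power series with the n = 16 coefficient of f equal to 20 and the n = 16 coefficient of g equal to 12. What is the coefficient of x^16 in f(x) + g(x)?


Addition of formal power series is termwise.
The coefficient of x^16 in f + g = 20 + 12
= 32

32


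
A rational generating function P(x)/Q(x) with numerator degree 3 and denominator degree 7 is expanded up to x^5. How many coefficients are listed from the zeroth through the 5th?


Expanding up to x^5 gives the coefficients for x^0, x^1, ..., x^5.
That is 5 + 1 = 6 coefficients in total.

6


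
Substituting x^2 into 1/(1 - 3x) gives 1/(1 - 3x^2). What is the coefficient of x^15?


Since 1/(1 - 3x^2) only has even powers of x,
the coefficient of x^15 (odd) is 0.

0


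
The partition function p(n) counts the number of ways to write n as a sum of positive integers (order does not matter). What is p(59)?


Using the generating function prod_{k>=1} 1/(1-x^k), we compute p(59).
By dynamic programming over parts 1 through 59:
p(59) = 831820

831820


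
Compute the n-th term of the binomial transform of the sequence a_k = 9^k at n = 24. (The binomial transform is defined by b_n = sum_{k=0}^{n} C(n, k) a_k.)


With a_k = 9^k, b_n = sum_{k=0}^{n} C(n, k) 9^k = (1 + 9)^n by the binomial theorem.
For n = 24: (1 + 9)^24 = 10^24 = 1000000000000000000000000.

1000000000000000000000000


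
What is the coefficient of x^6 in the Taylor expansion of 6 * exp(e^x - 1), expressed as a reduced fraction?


exp(e^x - 1) = sum_{k>=0} Bell_k x^k / k!, where Bell_k is the k-th Bell number.
So the coefficient of x^6 is 6 * Bell_6 / 6!.
Computing: Bell_6 = 203 and 6! = 720, giving
6 * 203/720 = 203/120.

203/120


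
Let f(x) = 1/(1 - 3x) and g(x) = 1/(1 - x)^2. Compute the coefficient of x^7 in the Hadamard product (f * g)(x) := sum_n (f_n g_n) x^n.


f has coefficients f_k = 3^k. For g = 1/(1 - x)^2 the coefficient is g_k = C(k + 1, 1) = k + 1. The Hadamard coefficient is (f * g)_k = 3^k * (k + 1).
For k = 7: 3^7 * 8 = 2187 * 8 = 17496.

17496


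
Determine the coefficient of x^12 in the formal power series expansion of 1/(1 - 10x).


The geometric series identity gives 1/(1 - c x) = sum_{k>=0} c^k x^k, so the coefficient of x^k is c^k.
Here c = 10 and k = 12.
Computing: 10^12 = 1000000000000

1000000000000


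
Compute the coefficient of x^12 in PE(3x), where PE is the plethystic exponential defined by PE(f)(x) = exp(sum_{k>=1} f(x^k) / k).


With f(x) = 3x, the exponent is sum_{k>=1} 3 x^k / k = 3 * (-ln(1 - x)). Exponentiating:
PE(3x) = exp(-3 ln(1 - x)) = 1/(1 - x)^3.
By the negative binomial expansion, [x^n] 1/(1 - x)^3 = C(n + 2, 2).
For n = 12: C(14, 2) = 91.

91


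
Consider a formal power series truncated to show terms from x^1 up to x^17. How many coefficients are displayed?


From x^1 to x^17 inclusive, the count is 17 - 1 + 1 = 17.

17


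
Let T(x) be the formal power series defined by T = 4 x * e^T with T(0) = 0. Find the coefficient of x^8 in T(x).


Apply the Lagrange inversion formula: if T = 4 x * phi(T) with phi(t) = e^t, then
[x^n] T = 4^n * (1/n) [t^(n-1)] phi(t)^n = 4^n * (1/n) [t^(n-1)] e^(n t) = 4^n * (1/n) * n^(n-1) / (n-1)! = 4^n * n^(n-1) / n!.
When c = 1 this is the Cayley count of rooted labeled trees on n vertices, divided by n!.
For n = 8: 4^8 * 8^7 / 8! = 65536 * 2097152/40320 = 1073741824/315.

1073741824/315


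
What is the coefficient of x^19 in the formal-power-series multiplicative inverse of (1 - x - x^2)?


Let the inverse be f(x) = sum_{k>=0} a_k x^k. From f(x) * (1 - x - x^2) = 1 and matching coefficients:
 x^0: a_0 = 1.
 x^1: a_1 - a_0 = 0, so a_1 = 1.
 x^k (k >= 2): a_k - a_{k-1} - a_{k-2} = 0, i.e. a_k = a_{k-1} + a_{k-2}.
This is the Fibonacci-type recurrence shifted so that a_0 = a_1 = 1.
Iterating: a_0=1, a_1=1, a_2=2, a_3=3, a_4=5, a_5=8, a_6=13, a_7=21, a_8=34, a_9=55, ...
a_19 = 6765.

6765


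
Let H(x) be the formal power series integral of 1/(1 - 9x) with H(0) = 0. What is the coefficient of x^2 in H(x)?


1/(1 - 9x) = sum_{k>=0} 9^k x^k. Integrating termwise with H(0) = 0:
H(x) = sum_{k>=0} 9^k x^(k+1) / (k+1) = sum_{m>=1} 9^(m-1) x^m / m.
For m = 2: 9^1/2 = 9/2 = 9/2.

9/2


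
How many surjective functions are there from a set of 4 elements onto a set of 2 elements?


By inclusion-exclusion on which target elements are missed, the number of surjections from an n-set onto a k-set is
surj(n, k) = sum_{j=0}^{k} (-1)^j C(k, j) (k - j)^n.
Equivalently surj(n, k) = k! * S(n, k), where S(n, k) is the Stirling number of the second kind.
For n = 4, k = 2:
S(4, 2) = 7, so
surj = 2! * 7 = 2 * 7 = 14.

14


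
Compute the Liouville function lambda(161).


The Liouville function is lambda(k) = (-1)^Omega(k), where Omega(k) counts the prime factors of k with multiplicity.
Factoring: 161 = 7 * 23, so Omega(161) = 2.
lambda(161) = (-1)^2 = 1.

1


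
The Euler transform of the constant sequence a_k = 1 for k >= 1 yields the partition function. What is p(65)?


The Euler transform converts the sequence a_k = 1 into the number of integer partitions.
Using the recurrence or dynamic programming:
p(65) = 2012558

2012558


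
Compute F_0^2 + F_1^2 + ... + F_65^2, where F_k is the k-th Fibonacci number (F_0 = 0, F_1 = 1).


There is a standard identity sum_{k=0}^{N} F_k^2 = F_N * F_{N+1} (proved inductively from the telescoping relation F_k^2 = F_k F_{k+1} - F_{k-1} F_k). Then
sum_{k=0}^{65} F_k^2 = F_65 F_66 - F_0 F_0.
Computing: F_65 = 17167680177565, F_66 = 27777890035288.
Sum = 17167680177565 * 27777890035288 = 476881932133394135955913720.

476881932133394135955913720


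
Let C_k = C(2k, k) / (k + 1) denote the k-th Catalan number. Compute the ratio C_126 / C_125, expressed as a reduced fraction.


Using C_k = (2k)! / (k! (k+1)!), the ratio C_{k+1}/C_k simplifies to
C_{k+1}/C_k = [(2k+2)! / ((k+1)! (k+2)!)] * [k! (k+1)! / (2k)!]
 = (2k+2)(2k+1) / ((k+1)(k+2)) = 2(2k+1) / (k+2).
For k = 125: 2(2*125 + 1) / (125 + 2) = 502/127 = 502/127.

502/127


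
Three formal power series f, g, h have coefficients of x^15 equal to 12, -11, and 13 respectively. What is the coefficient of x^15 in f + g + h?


Series addition is componentwise:
12 + -11 + 13
= 14

14


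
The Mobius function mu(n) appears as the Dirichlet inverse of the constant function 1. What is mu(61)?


61 = 61 (all distinct primes).
mu(61) = (-1)^1 = -1

-1


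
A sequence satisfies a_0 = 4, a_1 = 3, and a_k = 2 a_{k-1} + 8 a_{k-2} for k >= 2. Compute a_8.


The characteristic equation is t^2 - 2 t - 8 = 0, with roots r_1 = 4 and r_2 = -2 (so c_1 = r_1 + r_2, c_2 = -r_1 r_2 as required).
One can use the closed form a_n = A r_1^n + B r_2^n, but direct iteration is more reliable:
a_0 = 4, a_1 = 3, a_2 = 38, a_3 = 100, a_4 = 504, a_5 = 1808, a_6 = 7648, a_7 = 29760, a_8 = 120704.
So a_8 = 120704.

120704


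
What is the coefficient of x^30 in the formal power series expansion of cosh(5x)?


The Maclaurin series is cosh(t) = sum_{m>=0} t^(2m) / (2m)!, so substituting t = 5x, only even powers of x are nonzero, with coefficient of x^(2m) equal to 5^(2m) / (2m)!.
For x^30 the coefficient is 5^30/30! = 931322574615478515625/265252859812191058636308480000000 = 11920928955078125/3395236605596045550544748544.

11920928955078125/3395236605596045550544748544
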